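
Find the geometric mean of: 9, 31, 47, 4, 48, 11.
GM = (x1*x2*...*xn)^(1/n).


Product = 9 × 31 × 47 × 4 × 48 × 11 = 27694656
GM = 27694656^(1/6) = 17.3940

GM = 17.3940


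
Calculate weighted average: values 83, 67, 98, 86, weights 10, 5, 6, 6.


Numerator = 83*10 + 67*5 + 98*6 + 86*6 = 2269
Denominator = 10 + 5 + 6 + 6 = 27
WM = 2269/27 = 84.0370

WM = 84.0370


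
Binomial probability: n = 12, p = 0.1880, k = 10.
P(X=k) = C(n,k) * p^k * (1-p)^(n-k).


C(12,10) = 66
p^10 = 5.515419e-08
(1-p)^2 = 0.659344
P = 66 * 5.515419e-08 * 0.659344 = 2.4001e-06

P(X=10) = 2.4001e-06


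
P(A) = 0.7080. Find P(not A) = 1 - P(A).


P(not A) = 1 - 0.7080 = 0.2920

P(not A) = 0.2920


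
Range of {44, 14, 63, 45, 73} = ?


Max = 73, Min = 14
Range = 73 - 14 = 59

Range = 59


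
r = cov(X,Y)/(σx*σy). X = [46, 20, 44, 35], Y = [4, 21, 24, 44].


Mean X = 36.2500, Mean Y = 23.2500
SD X = 10.256096, SD Y = 14.201672
Cov = -42.812500
r = -42.812500/(10.256096*14.201672) = -0.2939

r = -0.2939


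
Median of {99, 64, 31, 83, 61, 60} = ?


Sorted: 31, 60, 61, 64, 83, 99
n = 6 (even)
Middle values: 61 and 64
Median = (61+64)/2 = 62.5000

Median = 62.5000


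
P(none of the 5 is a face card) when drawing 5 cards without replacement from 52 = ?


P(no face cards) = (40/52) × (39/51) × (38/50) × (37/49) × (36/48)
= 0.2532

P = 0.2532


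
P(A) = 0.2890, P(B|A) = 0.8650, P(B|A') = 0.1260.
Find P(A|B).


P(B) = P(B|A)*P(A) + P(B|A')*P(A')
= 0.8650*0.2890 + 0.1260*0.7110
= 0.249985 + 0.089586 = 0.339571
P(A|B) = 0.249985/0.339571 = 0.7362

P(A|B) = 0.7362


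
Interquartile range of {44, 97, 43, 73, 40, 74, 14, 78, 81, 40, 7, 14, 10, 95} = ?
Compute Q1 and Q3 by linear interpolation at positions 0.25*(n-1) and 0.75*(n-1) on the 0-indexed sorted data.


Sorted: 7, 10, 14, 14, 40, 40, 43, 44, 73, 74, 78, 81, 95, 97
Q1 (25th %ile) = 20.5000
Q3 (75th %ile) = 77.0000
IQR = 77.0000 - 20.5000 = 56.5000

IQR = 56.5000


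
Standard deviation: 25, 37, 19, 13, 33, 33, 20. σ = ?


Mean = 25.7143
Variance = 67.6327
SD = sqrt(67.6327) = 8.2239

SD = 8.2239


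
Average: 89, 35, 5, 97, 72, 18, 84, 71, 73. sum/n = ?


Sum = 89 + 35 + 5 + 97 + 72 + 18 + 84 + 71 + 73 = 544
n = 9
Mean = 544/9 = 60.4444

Mean = 60.4444


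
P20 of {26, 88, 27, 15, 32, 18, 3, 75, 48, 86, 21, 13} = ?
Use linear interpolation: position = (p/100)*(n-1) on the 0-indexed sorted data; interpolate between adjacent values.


Sorted: 3, 13, 15, 18, 21, 26, 27, 32, 48, 75, 86, 88
n = 12
Index = 20/100 * 11 = 2.2000
Lower = data[2] = 15, Upper = data[3] = 18
P20 = 15 + 0.2000*(3) = 15.6000

P20 = 15.6000


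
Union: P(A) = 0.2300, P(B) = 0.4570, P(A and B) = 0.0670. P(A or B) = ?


P(A∪B) = 0.2300 + 0.4570 - 0.0670
= 0.6870 - 0.0670
= 0.6200

P(A∪B) = 0.6200


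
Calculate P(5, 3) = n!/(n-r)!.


P(5,3) = 5!/2!
= 120/2
= 60

P(5,3) = 60


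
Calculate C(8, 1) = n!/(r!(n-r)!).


C(8,1) = 8!/(1! × 7!)
= 40320/(1 × 5040)
= 8

C(8,1) = 8


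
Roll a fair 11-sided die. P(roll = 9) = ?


Favorable outcomes (roll = 9): 1
Total outcomes = 11
P = 1/11 = 0.0909

P = 0.0909


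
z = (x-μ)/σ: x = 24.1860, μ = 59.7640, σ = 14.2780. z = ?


z = (24.1860 - 59.7640)/14.2780
= -35.5780/14.2780
= -2.4918

z = -2.4918


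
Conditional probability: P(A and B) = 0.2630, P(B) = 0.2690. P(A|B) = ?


P(A|B) = 0.2630/0.2690 = 0.9777

P(A|B) = 0.9777


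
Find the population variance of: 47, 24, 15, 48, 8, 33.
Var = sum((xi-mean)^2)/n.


Mean = 29.1667
Squared deviations: 318.0278, 26.6944, 200.6944, 354.6944, 448.0278, 14.6944
Sum = 1362.8333
Variance = 1362.8333/6 = 227.1389

Variance = 227.1389


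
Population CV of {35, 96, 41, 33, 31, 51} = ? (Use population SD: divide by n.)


Mean = 47.8333
SD = 22.5271
CV = (22.5271/47.8333)*100 = 47.0951%

CV = 47.0951%


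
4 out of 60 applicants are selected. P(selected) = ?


P = 4/60 = 0.0667

P = 0.0667


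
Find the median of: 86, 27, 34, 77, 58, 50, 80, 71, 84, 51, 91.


Sorted: 27, 34, 50, 51, 58, 71, 77, 80, 84, 86, 91
n = 11 (odd)
Middle value = 71

Median = 71


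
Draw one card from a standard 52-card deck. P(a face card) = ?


12 face cards in 52 cards
P = 12/52 = 0.2308

P = 0.2308


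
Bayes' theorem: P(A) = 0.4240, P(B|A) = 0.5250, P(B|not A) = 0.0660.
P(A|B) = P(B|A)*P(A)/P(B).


P(B) = P(B|A)*P(A) + P(B|A')*P(A')
= 0.5250*0.4240 + 0.0660*0.5760
= 0.222600 + 0.038016 = 0.260616
P(A|B) = 0.222600/0.260616 = 0.8541

P(A|B) = 0.8541


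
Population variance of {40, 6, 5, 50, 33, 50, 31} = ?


Mean = 30.7143
Squared deviations: 86.2245, 610.7959, 661.2245, 371.9388, 5.2245, 371.9388, 0.0816
Sum = 2107.4286
Variance = 2107.4286/7 = 301.0612

Variance = 301.0612


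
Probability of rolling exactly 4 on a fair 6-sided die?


Favorable outcomes (roll = 4): 1
Total outcomes = 6
P = 1/6 = 0.1667

P = 0.1667


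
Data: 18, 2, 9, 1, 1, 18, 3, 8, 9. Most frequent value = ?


Frequencies: 1:2, 2:1, 3:1, 8:1, 9:2, 18:2
Max frequency = 2
Mode = 1, 9, 18

Mode = 1, 9, 18


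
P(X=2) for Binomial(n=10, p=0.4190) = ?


C(10,2) = 45
p^2 = 0.175561
(1-p)^8 = 0.012984
P = 45 * 0.175561 * 0.012984 = 0.1026

P(X=2) = 0.1026


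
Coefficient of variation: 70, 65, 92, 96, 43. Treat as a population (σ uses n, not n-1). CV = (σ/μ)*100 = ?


Mean = 73.2000
SD = 19.3018
CV = (19.3018/73.2000)*100 = 26.3686%

CV = 26.3686%


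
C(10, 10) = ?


C(10,10) = 10!/(10! × 0!)
= 3628800/(3628800 × 1)
= 1

C(10,10) = 1


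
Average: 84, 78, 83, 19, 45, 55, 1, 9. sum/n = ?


Sum = 84 + 78 + 83 + 19 + 45 + 55 + 1 + 9 = 374
n = 8
Mean = 374/8 = 46.7500

Mean = 46.7500


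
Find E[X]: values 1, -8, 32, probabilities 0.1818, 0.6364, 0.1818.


E[X] = 1*0.1818 - 8*0.6364 + 32*0.1818
= 0.1818 - 5.0912 + 5.8176
= 0.9082

E[X] = 0.9082


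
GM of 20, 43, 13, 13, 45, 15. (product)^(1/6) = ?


Product = 20 × 43 × 13 × 13 × 45 × 15 = 98104500
GM = 98104500^(1/6) = 21.4757

GM = 21.4757


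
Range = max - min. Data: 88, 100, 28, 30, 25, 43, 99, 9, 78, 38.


Max = 100, Min = 9
Range = 100 - 9 = 91

Range = 91


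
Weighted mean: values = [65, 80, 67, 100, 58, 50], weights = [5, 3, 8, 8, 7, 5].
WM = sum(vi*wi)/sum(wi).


Numerator = 65*5 + 80*3 + 67*8 + 100*8 + 58*7 + 50*5 = 2557
Denominator = 5 + 3 + 8 + 8 + 7 + 5 = 36
WM = 2557/36 = 71.0278

WM = 71.0278


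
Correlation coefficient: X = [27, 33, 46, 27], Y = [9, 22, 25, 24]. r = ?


Mean X = 33.2500, Mean Y = 20.0000
SD X = 7.758060, SD Y = 6.442049
Cov = 26.750000
r = 26.750000/(7.758060*6.442049) = 0.5352

r = 0.5352


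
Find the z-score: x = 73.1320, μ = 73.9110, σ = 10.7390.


z = (73.1320 - 73.9110)/10.7390
= -0.7790/10.7390
= -0.0725

z = -0.0725


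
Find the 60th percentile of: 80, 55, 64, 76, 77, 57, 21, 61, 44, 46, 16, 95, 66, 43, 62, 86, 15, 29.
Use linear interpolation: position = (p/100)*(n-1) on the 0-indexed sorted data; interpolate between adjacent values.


Sorted: 15, 16, 21, 29, 43, 44, 46, 55, 57, 61, 62, 64, 66, 76, 77, 80, 86, 95
n = 18
Index = 60/100 * 17 = 10.2000
Lower = data[10] = 62, Upper = data[11] = 64
P60 = 62 + 0.2000*(2) = 62.4000

P60 = 62.4000


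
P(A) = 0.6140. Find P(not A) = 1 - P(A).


P(not A) = 1 - 0.6140 = 0.3860

P(not A) = 0.3860


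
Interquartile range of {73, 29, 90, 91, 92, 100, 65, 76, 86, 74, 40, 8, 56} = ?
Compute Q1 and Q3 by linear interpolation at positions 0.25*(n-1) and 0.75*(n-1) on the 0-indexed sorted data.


Sorted: 8, 29, 40, 56, 65, 73, 74, 76, 86, 90, 91, 92, 100
Q1 (25th %ile) = 56.0000
Q3 (75th %ile) = 90.0000
IQR = 90.0000 - 56.0000 = 34.0000

IQR = 34.0000


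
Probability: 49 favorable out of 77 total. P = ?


P = 49/77 = 0.6364

P = 0.6364


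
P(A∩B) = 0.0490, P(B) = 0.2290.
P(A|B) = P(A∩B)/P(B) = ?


P(A|B) = 0.0490/0.2290 = 0.2140

P(A|B) = 0.2140


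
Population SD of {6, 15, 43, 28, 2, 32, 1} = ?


Mean = 18.1429
Variance = 231.2653
SD = sqrt(231.2653) = 15.2074

SD = 15.2074


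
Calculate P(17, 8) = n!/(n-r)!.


P(17,8) = 17!/9!
= 355687428096000/362880
= 980179200

P(17,8) = 980179200


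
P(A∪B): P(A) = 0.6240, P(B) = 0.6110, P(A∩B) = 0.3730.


P(A∪B) = 0.6240 + 0.6110 - 0.3730
= 1.2350 - 0.3730
= 0.8620

P(A∪B) = 0.8620


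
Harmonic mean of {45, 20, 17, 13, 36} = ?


Sum of reciprocals = 1/45 + 1/20 + 1/17 + 1/13 + 1/36 = 0.235747
HM = 5/0.235747 = 21.2092

HM = 21.2092


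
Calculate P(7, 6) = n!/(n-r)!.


P(7,6) = 7!/1!
= 5040/1
= 5040

P(7,6) = 5040


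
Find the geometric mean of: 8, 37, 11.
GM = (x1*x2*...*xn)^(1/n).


Product = 8 × 37 × 11 = 3256
GM = 3256^(1/3) = 14.8216

GM = 14.8216


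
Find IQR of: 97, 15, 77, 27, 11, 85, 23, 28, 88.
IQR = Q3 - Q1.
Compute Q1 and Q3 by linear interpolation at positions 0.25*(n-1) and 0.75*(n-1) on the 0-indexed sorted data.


Sorted: 11, 15, 23, 27, 28, 77, 85, 88, 97
Q1 (25th %ile) = 23.0000
Q3 (75th %ile) = 85.0000
IQR = 85.0000 - 23.0000 = 62.0000

IQR = 62.0000


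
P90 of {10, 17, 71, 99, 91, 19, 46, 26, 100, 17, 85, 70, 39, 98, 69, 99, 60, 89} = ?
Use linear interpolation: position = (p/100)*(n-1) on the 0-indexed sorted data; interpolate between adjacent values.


Sorted: 10, 17, 17, 19, 26, 39, 46, 60, 69, 70, 71, 85, 89, 91, 98, 99, 99, 100
n = 18
Index = 90/100 * 17 = 15.3000
Lower = data[15] = 99, Upper = data[16] = 99
P90 = 99 + 0.3000*(0) = 99.0000

P90 = 99.0000


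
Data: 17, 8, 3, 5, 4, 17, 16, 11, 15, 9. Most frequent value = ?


Frequencies: 3:1, 4:1, 5:1, 8:1, 9:1, 11:1, 15:1, 16:1, 17:2
Max frequency = 2
Mode = 17

Mode = 17


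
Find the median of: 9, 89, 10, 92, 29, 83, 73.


Sorted: 9, 10, 29, 73, 83, 89, 92
n = 7 (odd)
Middle value = 73

Median = 73


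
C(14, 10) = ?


C(14,10) = 14!/(10! × 4!)
= 87178291200/(3628800 × 24)
= 1001

C(14,10) = 1001


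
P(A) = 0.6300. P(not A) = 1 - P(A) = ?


P(not A) = 1 - 0.6300 = 0.3700

P(not A) = 0.3700


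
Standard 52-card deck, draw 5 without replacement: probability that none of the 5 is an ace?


P(no aces) = (48/52) × (47/51) × (46/50) × (45/49) × (44/48)
= 0.6588

P = 0.6588


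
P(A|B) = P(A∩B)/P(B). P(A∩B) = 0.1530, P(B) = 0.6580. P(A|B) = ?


P(A|B) = 0.1530/0.6580 = 0.2325

P(A|B) = 0.2325


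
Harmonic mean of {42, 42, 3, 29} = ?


Sum of reciprocals = 1/42 + 1/42 + 1/3 + 1/29 = 0.415435
HM = 4/0.415435 = 9.6285

HM = 9.6285


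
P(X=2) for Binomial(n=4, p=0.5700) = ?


C(4,2) = 6
p^2 = 0.324900
(1-p)^2 = 0.184900
P = 6 * 0.324900 * 0.184900 = 0.3604

P(X=2) = 0.3604


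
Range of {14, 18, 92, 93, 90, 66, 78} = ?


Max = 93, Min = 14
Range = 93 - 14 = 79

Range = 79


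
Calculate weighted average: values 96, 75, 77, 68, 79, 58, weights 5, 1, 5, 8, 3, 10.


Numerator = 96*5 + 75*1 + 77*5 + 68*8 + 79*3 + 58*10 = 2301
Denominator = 5 + 1 + 5 + 8 + 3 + 10 = 32
WM = 2301/32 = 71.9062

WM = 71.9062


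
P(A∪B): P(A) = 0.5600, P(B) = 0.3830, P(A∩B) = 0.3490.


P(A∪B) = 0.5600 + 0.3830 - 0.3490
= 0.9430 - 0.3490
= 0.5940

P(A∪B) = 0.5940


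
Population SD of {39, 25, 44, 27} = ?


Mean = 33.7500
Variance = 63.6875
SD = sqrt(63.6875) = 7.9804

SD = 7.9804


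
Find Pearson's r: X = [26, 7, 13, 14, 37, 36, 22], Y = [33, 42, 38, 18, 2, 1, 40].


Mean X = 22.1429, Mean Y = 24.8571
SD X = 10.736168, SD Y = 16.478805
Cov = -137.836735
r = -137.836735/(10.736168*16.478805) = -0.7791

r = -0.7791


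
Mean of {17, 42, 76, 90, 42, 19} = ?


Sum = 17 + 42 + 76 + 90 + 42 + 19 = 286
n = 6
Mean = 286/6 = 47.6667

Mean = 47.6667


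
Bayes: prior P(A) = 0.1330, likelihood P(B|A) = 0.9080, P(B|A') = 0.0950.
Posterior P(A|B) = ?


P(B) = P(B|A)*P(A) + P(B|A')*P(A')
= 0.9080*0.1330 + 0.0950*0.8670
= 0.120764 + 0.082365 = 0.203129
P(A|B) = 0.120764/0.203129 = 0.5945

P(A|B) = 0.5945


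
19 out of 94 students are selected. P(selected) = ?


P = 19/94 = 0.2021

P = 0.2021


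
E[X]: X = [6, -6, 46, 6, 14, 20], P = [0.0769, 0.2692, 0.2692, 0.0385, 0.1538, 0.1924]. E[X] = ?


E[X] = 6*0.0769 - 6*0.2692 + 46*0.2692 + 6*0.0385 + 14*0.1538 + 20*0.1924
= 0.4614 - 1.6152 + 12.3832 + 0.2310 + 2.1532 + 3.8480
= 17.4616

E[X] = 17.4616


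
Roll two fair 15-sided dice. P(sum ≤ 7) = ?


Total outcomes = 15×15 = 225
Favorable (sum ≤ 7): 21
P = 21/225 = 0.0933

P = 0.0933


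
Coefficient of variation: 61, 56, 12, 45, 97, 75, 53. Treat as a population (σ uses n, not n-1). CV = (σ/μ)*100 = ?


Mean = 57.0000
SD = 24.2782
CV = (24.2782/57.0000)*100 = 42.5932%

CV = 42.5932%


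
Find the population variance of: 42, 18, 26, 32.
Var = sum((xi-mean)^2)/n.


Mean = 29.5000
Squared deviations: 156.2500, 132.2500, 12.2500, 6.2500
Sum = 307.0000
Variance = 307.0000/4 = 76.7500

Variance = 76.7500


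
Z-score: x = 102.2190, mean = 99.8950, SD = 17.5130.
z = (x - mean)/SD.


z = (102.2190 - 99.8950)/17.5130
= 2.3240/17.5130
= 0.1327

z = 0.1327


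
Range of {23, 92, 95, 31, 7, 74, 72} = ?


Max = 95, Min = 7
Range = 95 - 7 = 88

Range = 88


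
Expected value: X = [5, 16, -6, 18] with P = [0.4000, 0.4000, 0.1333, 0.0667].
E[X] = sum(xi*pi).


E[X] = 5*0.4000 + 16*0.4000 - 6*0.1333 + 18*0.0667
= 2.0000 + 6.4000 - 0.7998 + 1.2006
= 8.8008

E[X] = 8.8008


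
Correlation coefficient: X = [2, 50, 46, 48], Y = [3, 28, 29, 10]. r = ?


Mean X = 36.5000, Mean Y = 17.5000
SD X = 19.968726, SD Y = 11.280514
Cov = 166.250000
r = 166.250000/(19.968726*11.280514) = 0.7380

r = 0.7380


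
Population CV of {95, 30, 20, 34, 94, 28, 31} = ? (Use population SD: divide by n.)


Mean = 47.4286
SD = 30.0374
CV = (30.0374/47.4286)*100 = 63.3318%

CV = 63.3318%


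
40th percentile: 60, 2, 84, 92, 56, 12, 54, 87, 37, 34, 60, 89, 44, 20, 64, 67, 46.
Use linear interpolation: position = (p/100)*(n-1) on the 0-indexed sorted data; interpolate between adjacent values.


Sorted: 2, 12, 20, 34, 37, 44, 46, 54, 56, 60, 60, 64, 67, 84, 87, 89, 92
n = 17
Index = 40/100 * 16 = 6.4000
Lower = data[6] = 46, Upper = data[7] = 54
P40 = 46 + 0.4000*(8) = 49.2000

P40 = 49.2000


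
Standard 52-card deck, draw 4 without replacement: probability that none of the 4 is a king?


P(no kings) = (48/52) × (47/51) × (46/50) × (45/49)
= 0.7187

P = 0.7187


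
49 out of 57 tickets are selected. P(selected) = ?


P = 49/57 = 0.8596

P = 0.8596


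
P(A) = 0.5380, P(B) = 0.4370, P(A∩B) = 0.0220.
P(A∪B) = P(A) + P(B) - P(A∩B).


P(A∪B) = 0.5380 + 0.4370 - 0.0220
= 0.9750 - 0.0220
= 0.9530

P(A∪B) = 0.9530


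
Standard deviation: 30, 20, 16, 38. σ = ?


Mean = 26.0000
Variance = 74.0000
SD = sqrt(74.0000) = 8.6023

SD = 8.6023


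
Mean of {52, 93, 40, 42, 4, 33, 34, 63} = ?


Sum = 52 + 93 + 40 + 42 + 4 + 33 + 34 + 63 = 361
n = 8
Mean = 361/8 = 45.1250

Mean = 45.1250


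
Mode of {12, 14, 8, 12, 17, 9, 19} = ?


Frequencies: 8:1, 9:1, 12:2, 14:1, 17:1, 19:1
Max frequency = 2
Mode = 12

Mode = 12


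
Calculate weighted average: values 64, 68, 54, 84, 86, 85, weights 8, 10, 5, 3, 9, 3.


Numerator = 64*8 + 68*10 + 54*5 + 84*3 + 86*9 + 85*3 = 2743
Denominator = 8 + 10 + 5 + 3 + 9 + 3 = 38
WM = 2743/38 = 72.1842

WM = 72.1842


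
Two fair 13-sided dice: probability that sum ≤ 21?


Total outcomes = 13×13 = 169
Favorable (sum ≤ 21): 154
P = 154/169 = 0.9112

P = 0.9112


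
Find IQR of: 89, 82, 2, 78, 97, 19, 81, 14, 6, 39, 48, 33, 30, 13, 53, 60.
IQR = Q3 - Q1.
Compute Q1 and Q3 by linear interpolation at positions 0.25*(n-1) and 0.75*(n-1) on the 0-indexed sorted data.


Sorted: 2, 6, 13, 14, 19, 30, 33, 39, 48, 53, 60, 78, 81, 82, 89, 97
Q1 (25th %ile) = 17.7500
Q3 (75th %ile) = 78.7500
IQR = 78.7500 - 17.7500 = 61.0000

IQR = 61.0000


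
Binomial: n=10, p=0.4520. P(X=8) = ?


C(10,8) = 45
p^8 = 0.001742
(1-p)^2 = 0.300304
P = 45 * 0.001742 * 0.300304 = 0.0235

P(X=8) = 0.0235


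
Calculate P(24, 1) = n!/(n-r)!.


P(24,1) = 24!/23!
= 620448401733239439360000/25852016738884976640000
= 24

P(24,1) = 24


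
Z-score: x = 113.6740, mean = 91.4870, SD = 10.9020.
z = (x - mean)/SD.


z = (113.6740 - 91.4870)/10.9020
= 22.1870/10.9020
= 2.0351

z = 2.0351


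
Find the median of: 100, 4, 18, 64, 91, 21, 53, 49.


Sorted: 4, 18, 21, 49, 53, 64, 91, 100
n = 8 (even)
Middle values: 49 and 53
Median = (49+53)/2 = 51.0000

Median = 51.0000


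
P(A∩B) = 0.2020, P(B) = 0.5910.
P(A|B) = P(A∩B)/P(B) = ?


P(A|B) = 0.2020/0.5910 = 0.3418

P(A|B) = 0.3418


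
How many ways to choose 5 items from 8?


C(8,5) = 8!/(5! × 3!)
= 40320/(120 × 6)
= 56

C(8,5) = 56


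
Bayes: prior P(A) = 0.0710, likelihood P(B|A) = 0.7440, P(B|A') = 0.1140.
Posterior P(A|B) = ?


P(B) = P(B|A)*P(A) + P(B|A')*P(A')
= 0.7440*0.0710 + 0.1140*0.9290
= 0.052824 + 0.105906 = 0.158730
P(A|B) = 0.052824/0.158730 = 0.3328

P(A|B) = 0.3328


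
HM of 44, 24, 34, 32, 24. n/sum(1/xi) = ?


Sum of reciprocals = 1/44 + 1/24 + 1/34 + 1/32 + 1/24 = 0.166722
HM = 5/0.166722 = 29.9900

HM = 29.9900


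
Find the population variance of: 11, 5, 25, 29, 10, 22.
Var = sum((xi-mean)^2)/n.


Mean = 17.0000
Squared deviations: 36.0000, 144.0000, 64.0000, 144.0000, 49.0000, 25.0000
Sum = 462.0000
Variance = 462.0000/6 = 77.0000

Variance = 77.0000


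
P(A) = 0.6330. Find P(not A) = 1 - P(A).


P(not A) = 1 - 0.6330 = 0.3670

P(not A) = 0.3670


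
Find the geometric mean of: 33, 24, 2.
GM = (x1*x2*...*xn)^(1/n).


Product = 33 × 24 × 2 = 1584
GM = 1584^(1/3) = 11.6570

GM = 11.6570


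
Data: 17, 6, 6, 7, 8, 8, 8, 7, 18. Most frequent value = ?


Frequencies: 6:2, 7:2, 8:3, 17:1, 18:1
Max frequency = 3
Mode = 8

Mode = 8


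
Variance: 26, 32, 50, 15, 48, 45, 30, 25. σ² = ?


Mean = 33.8750
Squared deviations: 62.0156, 3.5156, 260.0156, 356.2656, 199.5156, 123.7656, 15.0156, 78.7656
Sum = 1098.8750
Variance = 1098.8750/8 = 137.3594

Variance = 137.3594


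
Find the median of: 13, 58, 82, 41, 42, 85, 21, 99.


Sorted: 13, 21, 41, 42, 58, 82, 85, 99
n = 8 (even)
Middle values: 42 and 58
Median = (42+58)/2 = 50.0000

Median = 50.0000


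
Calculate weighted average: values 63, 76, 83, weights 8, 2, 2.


Numerator = 63*8 + 76*2 + 83*2 = 822
Denominator = 8 + 2 + 2 = 12
WM = 822/12 = 68.5000

WM = 68.5000


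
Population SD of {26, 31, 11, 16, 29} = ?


Mean = 22.6000
Variance = 60.2400
SD = sqrt(60.2400) = 7.7614

SD = 7.7614


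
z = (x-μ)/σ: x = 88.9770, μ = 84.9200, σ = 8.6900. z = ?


z = (88.9770 - 84.9200)/8.6900
= 4.0570/8.6900
= 0.4669

z = 0.4669


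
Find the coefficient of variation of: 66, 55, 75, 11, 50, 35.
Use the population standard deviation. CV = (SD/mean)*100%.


Mean = 48.6667
SD = 20.9815
CV = (20.9815/48.6667)*100 = 43.1126%

CV = 43.1126%


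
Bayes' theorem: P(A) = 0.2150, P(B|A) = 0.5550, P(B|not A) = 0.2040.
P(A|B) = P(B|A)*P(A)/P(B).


P(B) = P(B|A)*P(A) + P(B|A')*P(A')
= 0.5550*0.2150 + 0.2040*0.7850
= 0.119325 + 0.160140 = 0.279465
P(A|B) = 0.119325/0.279465 = 0.4270

P(A|B) = 0.4270


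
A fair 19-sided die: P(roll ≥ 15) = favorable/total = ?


Favorable outcomes (roll ≥ 15): 5
Total outcomes = 19
P = 5/19 = 0.2632

P = 0.2632


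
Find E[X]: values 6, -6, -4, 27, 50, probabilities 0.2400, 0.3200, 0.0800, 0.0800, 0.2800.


E[X] = 6*0.2400 - 6*0.3200 - 4*0.0800 + 27*0.0800 + 50*0.2800
= 1.4400 - 1.9200 - 0.3200 + 2.1600 + 14.0000
= 15.3600

E[X] = 15.3600


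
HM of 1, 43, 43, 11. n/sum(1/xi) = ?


Sum of reciprocals = 1/1 + 1/43 + 1/43 + 1/11 = 1.137421
HM = 4/1.137421 = 3.5167

HM = 3.5167


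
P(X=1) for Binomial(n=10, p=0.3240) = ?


C(10,1) = 10
p^1 = 0.324000
(1-p)^9 = 0.029480
P = 10 * 0.324000 * 0.029480 = 0.0955

P(X=1) = 0.0955


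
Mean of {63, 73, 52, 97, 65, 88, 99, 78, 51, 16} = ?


Sum = 63 + 73 + 52 + 97 + 65 + 88 + 99 + 78 + 51 + 16 = 682
n = 10
Mean = 682/10 = 68.2000

Mean = 68.2000


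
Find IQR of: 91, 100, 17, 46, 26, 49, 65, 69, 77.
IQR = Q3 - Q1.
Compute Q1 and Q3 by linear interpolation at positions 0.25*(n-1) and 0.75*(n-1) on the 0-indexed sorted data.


Sorted: 17, 26, 46, 49, 65, 69, 77, 91, 100
Q1 (25th %ile) = 46.0000
Q3 (75th %ile) = 77.0000
IQR = 77.0000 - 46.0000 = 31.0000

IQR = 31.0000


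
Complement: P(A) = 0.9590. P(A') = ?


P(not A) = 1 - 0.9590 = 0.0410

P(not A) = 0.0410


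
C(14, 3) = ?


C(14,3) = 14!/(3! × 11!)
= 87178291200/(6 × 39916800)
= 364

C(14,3) = 364


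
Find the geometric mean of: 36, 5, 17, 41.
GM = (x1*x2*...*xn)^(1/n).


Product = 36 × 5 × 17 × 41 = 125460
GM = 125460^(1/4) = 18.8203

GM = 18.8203


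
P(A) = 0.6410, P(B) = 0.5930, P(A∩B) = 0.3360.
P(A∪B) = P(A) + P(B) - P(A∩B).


P(A∪B) = 0.6410 + 0.5930 - 0.3360
= 1.2340 - 0.3360
= 0.8980

P(A∪B) = 0.8980


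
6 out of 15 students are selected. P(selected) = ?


P = 6/15 = 0.4000

P = 0.4000


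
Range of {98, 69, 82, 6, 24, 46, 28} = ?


Max = 98, Min = 6
Range = 98 - 6 = 92

Range = 92


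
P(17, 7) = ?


P(17,7) = 17!/10!
= 355687428096000/3628800
= 98017920

P(17,7) = 98017920


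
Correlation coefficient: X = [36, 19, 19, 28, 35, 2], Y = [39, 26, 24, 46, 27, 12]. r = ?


Mean X = 23.1667, Mean Y = 29.0000
SD X = 11.624925, SD Y = 10.923980
Cov = 96.666667
r = 96.666667/(11.624925*10.923980) = 0.7612

r = 0.7612


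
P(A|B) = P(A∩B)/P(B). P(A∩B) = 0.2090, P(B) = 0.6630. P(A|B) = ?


P(A|B) = 0.2090/0.6630 = 0.3152

P(A|B) = 0.3152


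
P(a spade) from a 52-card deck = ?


13 spades in 52 cards
P = 13/52 = 0.2500

P = 0.2500


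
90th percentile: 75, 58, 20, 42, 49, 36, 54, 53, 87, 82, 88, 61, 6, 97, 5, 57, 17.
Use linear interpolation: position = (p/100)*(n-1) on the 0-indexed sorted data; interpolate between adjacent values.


Sorted: 5, 6, 17, 20, 36, 42, 49, 53, 54, 57, 58, 61, 75, 82, 87, 88, 97
n = 17
Index = 90/100 * 16 = 14.4000
Lower = data[14] = 87, Upper = data[15] = 88
P90 = 87 + 0.4000*(1) = 87.4000

P90 = 87.4000


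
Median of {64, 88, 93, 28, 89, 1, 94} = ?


Sorted: 1, 28, 64, 88, 89, 93, 94
n = 7 (odd)
Middle value = 88

Median = 88


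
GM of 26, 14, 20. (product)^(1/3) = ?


Product = 26 × 14 × 20 = 7280
GM = 7280^(1/3) = 19.3810

GM = 19.3810


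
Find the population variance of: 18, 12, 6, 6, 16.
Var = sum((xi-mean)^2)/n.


Mean = 11.6000
Squared deviations: 40.9600, 0.1600, 31.3600, 31.3600, 19.3600
Sum = 123.2000
Variance = 123.2000/5 = 24.6400

Variance = 24.6400


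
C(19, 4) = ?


C(19,4) = 19!/(4! × 15!)
= 121645100408832000/(24 × 1307674368000)
= 3876

C(19,4) = 3876


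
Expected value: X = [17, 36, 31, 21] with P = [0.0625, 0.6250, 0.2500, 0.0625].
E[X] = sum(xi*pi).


E[X] = 17*0.0625 + 36*0.6250 + 31*0.2500 + 21*0.0625
= 1.0625 + 22.5000 + 7.7500 + 1.3125
= 32.6250

E[X] = 32.6250


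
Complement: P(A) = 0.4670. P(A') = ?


P(not A) = 1 - 0.4670 = 0.5330

P(not A) = 0.5330


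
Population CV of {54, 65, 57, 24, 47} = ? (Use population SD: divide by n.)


Mean = 49.4000
SD = 13.9513
CV = (13.9513/49.4000)*100 = 28.2416%

CV = 28.2416%


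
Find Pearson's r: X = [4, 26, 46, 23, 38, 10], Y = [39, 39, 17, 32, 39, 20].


Mean X = 24.5000, Mean Y = 31.0000
SD X = 14.603082, SD Y = 9.219544
Cov = -31.166667
r = -31.166667/(14.603082*9.219544) = -0.2315

r = -0.2315


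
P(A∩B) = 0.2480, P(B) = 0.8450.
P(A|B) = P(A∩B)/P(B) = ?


P(A|B) = 0.2480/0.8450 = 0.2935

P(A|B) = 0.2935


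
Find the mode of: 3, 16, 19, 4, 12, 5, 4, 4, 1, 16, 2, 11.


Frequencies: 1:1, 2:1, 3:1, 4:3, 5:1, 11:1, 12:1, 16:2, 19:1
Max frequency = 3
Mode = 4

Mode = 4


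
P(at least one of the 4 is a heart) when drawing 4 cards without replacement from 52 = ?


P(at least one) = 1 - P(none)
P(none) = (39/52) × (38/51) × (37/50) × (36/49) = 0.303818
P(at least one) = 1 - 0.303818 = 0.6962

P = 0.6962


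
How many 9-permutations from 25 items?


P(25,9) = 25!/16!
= 15511210043330985984000000/20922789888000
= 741354768000

P(25,9) = 741354768000


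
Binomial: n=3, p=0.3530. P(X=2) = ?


C(3,2) = 3
p^2 = 0.124609
(1-p)^1 = 0.647000
P = 3 * 0.124609 * 0.647000 = 0.2419

P(X=2) = 0.2419


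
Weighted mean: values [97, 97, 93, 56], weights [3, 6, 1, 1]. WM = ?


Numerator = 97*3 + 97*6 + 93*1 + 56*1 = 1022
Denominator = 3 + 6 + 1 + 1 = 11
WM = 1022/11 = 92.9091

WM = 92.9091


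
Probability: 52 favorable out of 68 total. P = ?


P = 52/68 = 0.7647

P = 0.7647


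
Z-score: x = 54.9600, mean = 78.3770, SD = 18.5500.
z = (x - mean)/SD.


z = (54.9600 - 78.3770)/18.5500
= -23.4170/18.5500
= -1.2624

z = -1.2624


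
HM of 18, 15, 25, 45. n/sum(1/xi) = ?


Sum of reciprocals = 1/18 + 1/15 + 1/25 + 1/45 = 0.184444
HM = 4/0.184444 = 21.6867

HM = 21.6867


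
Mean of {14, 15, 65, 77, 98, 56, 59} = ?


Sum = 14 + 15 + 65 + 77 + 98 + 56 + 59 = 384
n = 7
Mean = 384/7 = 54.8571

Mean = 54.8571


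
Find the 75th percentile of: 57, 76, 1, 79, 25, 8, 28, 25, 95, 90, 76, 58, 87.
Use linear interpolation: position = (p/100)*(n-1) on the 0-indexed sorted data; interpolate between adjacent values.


Sorted: 1, 8, 25, 25, 28, 57, 58, 76, 76, 79, 87, 90, 95
n = 13
Index = 75/100 * 12 = 9.0000
Lower = data[9] = 79, Upper = data[10] = 87
P75 = 79 + 0*(8) = 79.0000

P75 = 79.0000


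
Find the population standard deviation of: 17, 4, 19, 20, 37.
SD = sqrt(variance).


Mean = 19.4000
Variance = 110.6400
SD = sqrt(110.6400) = 10.5186

SD = 10.5186


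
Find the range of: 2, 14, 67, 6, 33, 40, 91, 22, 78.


Max = 91, Min = 2
Range = 91 - 2 = 89

Range = 89


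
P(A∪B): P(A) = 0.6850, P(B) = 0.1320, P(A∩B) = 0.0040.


P(A∪B) = 0.6850 + 0.1320 - 0.0040
= 0.8170 - 0.0040
= 0.8130

P(A∪B) = 0.8130


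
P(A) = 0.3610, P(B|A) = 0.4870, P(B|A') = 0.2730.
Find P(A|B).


P(B) = P(B|A)*P(A) + P(B|A')*P(A')
= 0.4870*0.3610 + 0.2730*0.6390
= 0.175807 + 0.174447 = 0.350254
P(A|B) = 0.175807/0.350254 = 0.5019

P(A|B) = 0.5019


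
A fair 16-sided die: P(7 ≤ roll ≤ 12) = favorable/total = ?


Favorable outcomes (7 ≤ roll ≤ 12): 6
Total outcomes = 16
P = 6/16 = 0.3750

P = 0.3750


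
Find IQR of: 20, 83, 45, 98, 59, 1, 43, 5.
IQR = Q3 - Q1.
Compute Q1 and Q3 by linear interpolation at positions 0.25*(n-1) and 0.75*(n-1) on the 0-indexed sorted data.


Sorted: 1, 5, 20, 43, 45, 59, 83, 98
Q1 (25th %ile) = 16.2500
Q3 (75th %ile) = 65.0000
IQR = 65.0000 - 16.2500 = 48.7500

IQR = 48.7500


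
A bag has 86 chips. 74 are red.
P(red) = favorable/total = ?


P = 74/86 = 0.8605

P = 0.8605


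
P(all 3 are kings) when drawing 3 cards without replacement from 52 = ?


P(all kings) = (4/52) × (3/51) × (2/50)
= 0.0002

P = 0.0002


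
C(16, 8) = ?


C(16,8) = 16!/(8! × 8!)
= 20922789888000/(40320 × 40320)
= 12870

C(16,8) = 12870


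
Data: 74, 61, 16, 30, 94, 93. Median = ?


Sorted: 16, 30, 61, 74, 93, 94
n = 6 (even)
Middle values: 61 and 74
Median = (61+74)/2 = 67.5000

Median = 67.5000


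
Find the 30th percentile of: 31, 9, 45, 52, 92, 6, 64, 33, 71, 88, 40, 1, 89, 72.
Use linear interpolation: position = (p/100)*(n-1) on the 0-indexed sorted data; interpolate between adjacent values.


Sorted: 1, 6, 9, 31, 33, 40, 45, 52, 64, 71, 72, 88, 89, 92
n = 14
Index = 30/100 * 13 = 3.9000
Lower = data[3] = 31, Upper = data[4] = 33
P30 = 31 + 0.9000*(2) = 32.8000

P30 = 32.8000


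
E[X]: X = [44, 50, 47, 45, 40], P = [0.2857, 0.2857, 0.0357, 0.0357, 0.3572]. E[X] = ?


E[X] = 44*0.2857 + 50*0.2857 + 47*0.0357 + 45*0.0357 + 40*0.3572
= 12.5708 + 14.2850 + 1.6779 + 1.6065 + 14.2880
= 44.4282

E[X] = 44.4282


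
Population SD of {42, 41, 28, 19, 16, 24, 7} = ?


Mean = 25.2857
Variance = 142.2041
SD = sqrt(142.2041) = 11.9249

SD = 11.9249


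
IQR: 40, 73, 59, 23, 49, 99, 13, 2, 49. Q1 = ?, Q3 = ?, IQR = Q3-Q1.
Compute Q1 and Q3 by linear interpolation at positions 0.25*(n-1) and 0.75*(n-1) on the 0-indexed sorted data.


Sorted: 2, 13, 23, 40, 49, 49, 59, 73, 99
Q1 (25th %ile) = 23.0000
Q3 (75th %ile) = 59.0000
IQR = 59.0000 - 23.0000 = 36.0000

IQR = 36.0000


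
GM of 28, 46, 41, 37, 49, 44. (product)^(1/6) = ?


Product = 28 × 46 × 41 × 37 × 49 × 44 = 4212599776
GM = 4212599776^(1/6) = 40.1876

GM = 40.1876


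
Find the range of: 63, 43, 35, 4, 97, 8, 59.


Max = 97, Min = 4
Range = 97 - 4 = 93

Range = 93


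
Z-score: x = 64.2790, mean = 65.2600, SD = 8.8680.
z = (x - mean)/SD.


z = (64.2790 - 65.2600)/8.8680
= -0.9810/8.8680
= -0.1106

z = -0.1106


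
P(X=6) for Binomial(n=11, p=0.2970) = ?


C(11,6) = 462
p^6 = 0.000686
(1-p)^5 = 0.171703
P = 462 * 0.000686 * 0.171703 = 0.0544

P(X=6) = 0.0544


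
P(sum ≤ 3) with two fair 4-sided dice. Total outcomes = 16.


Total outcomes = 4×4 = 16
Favorable (sum ≤ 3): 3
P = 3/16 = 0.1875

P = 0.1875


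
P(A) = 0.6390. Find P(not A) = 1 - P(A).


P(not A) = 1 - 0.6390 = 0.3610

P(not A) = 0.3610


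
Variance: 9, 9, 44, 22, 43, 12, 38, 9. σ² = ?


Mean = 23.2500
Squared deviations: 203.0625, 203.0625, 430.5625, 1.5625, 390.0625, 126.5625, 217.5625, 203.0625
Sum = 1775.5000
Variance = 1775.5000/8 = 221.9375

Variance = 221.9375


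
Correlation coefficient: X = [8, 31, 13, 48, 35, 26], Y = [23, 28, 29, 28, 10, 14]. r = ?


Mean X = 26.8333, Mean Y = 22.0000
SD X = 13.409159, SD Y = 7.416198
Cov = -9.166667
r = -9.166667/(13.409159*7.416198) = -0.0922

r = -0.0922


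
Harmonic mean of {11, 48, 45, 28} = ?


Sum of reciprocals = 1/11 + 1/48 + 1/45 + 1/28 = 0.169679
HM = 4/0.169679 = 23.5739

HM = 23.5739


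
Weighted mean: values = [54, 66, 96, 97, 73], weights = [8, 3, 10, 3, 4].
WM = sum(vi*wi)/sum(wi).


Numerator = 54*8 + 66*3 + 96*10 + 97*3 + 73*4 = 2173
Denominator = 8 + 3 + 10 + 3 + 4 = 28
WM = 2173/28 = 77.6071

WM = 77.6071


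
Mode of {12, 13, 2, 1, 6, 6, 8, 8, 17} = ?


Frequencies: 1:1, 2:1, 6:2, 8:2, 12:1, 13:1, 17:1
Max frequency = 2
Mode = 6, 8

Mode = 6, 8


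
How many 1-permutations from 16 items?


P(16,1) = 16!/15!
= 20922789888000/1307674368000
= 16

P(16,1) = 16


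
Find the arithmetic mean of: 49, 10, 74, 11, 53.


Sum = 49 + 10 + 74 + 11 + 53 = 197
n = 5
Mean = 197/5 = 39.4000

Mean = 39.4000


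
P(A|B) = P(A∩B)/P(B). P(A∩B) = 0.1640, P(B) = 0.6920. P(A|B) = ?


P(A|B) = 0.1640/0.6920 = 0.2370

P(A|B) = 0.2370


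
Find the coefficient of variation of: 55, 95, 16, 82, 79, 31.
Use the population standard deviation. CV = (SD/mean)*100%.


Mean = 59.6667
SD = 28.4937
CV = (28.4937/59.6667)*100 = 47.7547%

CV = 47.7547%


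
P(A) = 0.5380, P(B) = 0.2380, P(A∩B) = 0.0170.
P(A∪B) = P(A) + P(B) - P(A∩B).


P(A∪B) = 0.5380 + 0.2380 - 0.0170
= 0.7760 - 0.0170
= 0.7590

P(A∪B) = 0.7590


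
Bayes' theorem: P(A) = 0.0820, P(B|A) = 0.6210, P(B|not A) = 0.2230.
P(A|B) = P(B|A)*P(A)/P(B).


P(B) = P(B|A)*P(A) + P(B|A')*P(A')
= 0.6210*0.0820 + 0.2230*0.9180
= 0.050922 + 0.204714 = 0.255636
P(A|B) = 0.050922/0.255636 = 0.1992

P(A|B) = 0.1992


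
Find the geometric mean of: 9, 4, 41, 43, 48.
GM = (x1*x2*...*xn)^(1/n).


Product = 9 × 4 × 41 × 43 × 48 = 3046464
GM = 3046464^(1/5) = 19.8043

GM = 19.8043


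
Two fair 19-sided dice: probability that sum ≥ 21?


Total outcomes = 19×19 = 361
Favorable (sum ≥ 21): 171
P = 171/361 = 0.4737

P = 0.4737


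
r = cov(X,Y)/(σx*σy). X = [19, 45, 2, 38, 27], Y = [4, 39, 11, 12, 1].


Mean X = 26.2000, Mean Y = 13.4000
SD X = 15.038617, SD Y = 13.455111
Cov = 116.120000
r = 116.120000/(15.038617*13.455111) = 0.5739

r = 0.5739


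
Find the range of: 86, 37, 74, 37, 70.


Max = 86, Min = 37
Range = 86 - 37 = 49

Range = 49


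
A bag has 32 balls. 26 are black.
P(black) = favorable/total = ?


P = 26/32 = 0.8125

P = 0.8125


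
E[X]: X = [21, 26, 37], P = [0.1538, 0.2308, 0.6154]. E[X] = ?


E[X] = 21*0.1538 + 26*0.2308 + 37*0.6154
= 3.2298 + 6.0008 + 22.7698
= 32.0004

E[X] = 32.0004


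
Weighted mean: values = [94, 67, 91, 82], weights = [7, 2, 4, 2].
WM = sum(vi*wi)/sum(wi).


Numerator = 94*7 + 67*2 + 91*4 + 82*2 = 1320
Denominator = 7 + 2 + 4 + 2 = 15
WM = 1320/15 = 88.0000

WM = 88.0000


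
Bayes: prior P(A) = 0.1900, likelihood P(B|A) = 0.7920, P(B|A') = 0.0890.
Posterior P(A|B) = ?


P(B) = P(B|A)*P(A) + P(B|A')*P(A')
= 0.7920*0.1900 + 0.0890*0.8100
= 0.150480 + 0.072090 = 0.222570
P(A|B) = 0.150480/0.222570 = 0.6761

P(A|B) = 0.6761


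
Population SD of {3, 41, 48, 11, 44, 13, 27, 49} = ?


Mean = 29.5000
Variance = 298.5000
SD = sqrt(298.5000) = 17.2772

SD = 17.2772


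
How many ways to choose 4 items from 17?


C(17,4) = 17!/(4! × 13!)
= 355687428096000/(24 × 6227020800)
= 2380

C(17,4) = 2380


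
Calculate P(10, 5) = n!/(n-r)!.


P(10,5) = 10!/5!
= 3628800/120
= 30240

P(10,5) = 30240


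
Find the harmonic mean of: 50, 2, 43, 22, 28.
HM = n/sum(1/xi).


Sum of reciprocals = 1/50 + 1/2 + 1/43 + 1/22 + 1/28 = 0.624425
HM = 5/0.624425 = 8.0074

HM = 8.0074


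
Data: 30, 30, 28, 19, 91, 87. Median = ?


Sorted: 19, 28, 30, 30, 87, 91
n = 6 (even)
Middle values: 30 and 30
Median = (30+30)/2 = 30.0000

Median = 30.0000


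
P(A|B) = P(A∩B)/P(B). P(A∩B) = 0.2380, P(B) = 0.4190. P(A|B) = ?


P(A|B) = 0.2380/0.4190 = 0.5680

P(A|B) = 0.5680


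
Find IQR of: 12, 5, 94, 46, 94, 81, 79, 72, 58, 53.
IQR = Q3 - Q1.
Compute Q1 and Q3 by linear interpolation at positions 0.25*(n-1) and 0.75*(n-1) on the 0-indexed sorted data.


Sorted: 5, 12, 46, 53, 58, 72, 79, 81, 94, 94
Q1 (25th %ile) = 47.7500
Q3 (75th %ile) = 80.5000
IQR = 80.5000 - 47.7500 = 32.7500

IQR = 32.7500


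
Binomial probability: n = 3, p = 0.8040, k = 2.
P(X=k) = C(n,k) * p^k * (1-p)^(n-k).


C(3,2) = 3
p^2 = 0.646416
(1-p)^1 = 0.196000
P = 3 * 0.646416 * 0.196000 = 0.3801

P(X=2) = 0.3801


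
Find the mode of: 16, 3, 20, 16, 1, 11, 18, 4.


Frequencies: 1:1, 3:1, 4:1, 11:1, 16:2, 18:1, 20:1
Max frequency = 2
Mode = 16

Mode = 16


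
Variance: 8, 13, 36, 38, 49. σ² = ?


Mean = 28.8000
Squared deviations: 432.6400, 249.6400, 51.8400, 84.6400, 408.0400
Sum = 1226.8000
Variance = 1226.8000/5 = 245.3600

Variance = 245.3600


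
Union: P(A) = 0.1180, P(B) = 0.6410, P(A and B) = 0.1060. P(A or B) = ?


P(A∪B) = 0.1180 + 0.6410 - 0.1060
= 0.7590 - 0.1060
= 0.6530

P(A∪B) = 0.6530


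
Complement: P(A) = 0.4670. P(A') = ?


P(not A) = 1 - 0.4670 = 0.5330

P(not A) = 0.5330


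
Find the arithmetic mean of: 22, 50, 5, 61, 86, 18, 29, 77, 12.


Sum = 22 + 50 + 5 + 61 + 86 + 18 + 29 + 77 + 12 = 360
n = 9
Mean = 360/9 = 40.0000

Mean = 40.0000


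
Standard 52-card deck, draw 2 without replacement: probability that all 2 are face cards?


P(all face cards) = (12/52) × (11/51)
= 0.0498

P = 0.0498


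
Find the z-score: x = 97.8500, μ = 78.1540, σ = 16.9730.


z = (97.8500 - 78.1540)/16.9730
= 19.6960/16.9730
= 1.1604

z = 1.1604


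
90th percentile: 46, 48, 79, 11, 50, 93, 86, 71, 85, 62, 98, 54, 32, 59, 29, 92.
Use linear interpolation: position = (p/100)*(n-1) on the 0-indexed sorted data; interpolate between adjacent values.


Sorted: 11, 29, 32, 46, 48, 50, 54, 59, 62, 71, 79, 85, 86, 92, 93, 98
n = 16
Index = 90/100 * 15 = 13.5000
Lower = data[13] = 92, Upper = data[14] = 93
P90 = 92 + 0.5000*(1) = 92.5000

P90 = 92.5000


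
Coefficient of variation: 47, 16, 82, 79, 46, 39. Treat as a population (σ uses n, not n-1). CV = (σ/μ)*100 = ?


Mean = 51.5000
SD = 22.9256
CV = (22.9256/51.5000)*100 = 44.5157%

CV = 44.5157%


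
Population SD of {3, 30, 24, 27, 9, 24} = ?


Mean = 19.5000
Variance = 98.2500
SD = sqrt(98.2500) = 9.9121

SD = 9.9121


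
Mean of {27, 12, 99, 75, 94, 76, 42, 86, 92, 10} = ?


Sum = 27 + 12 + 99 + 75 + 94 + 76 + 42 + 86 + 92 + 10 = 613
n = 10
Mean = 613/10 = 61.3000

Mean = 61.3000


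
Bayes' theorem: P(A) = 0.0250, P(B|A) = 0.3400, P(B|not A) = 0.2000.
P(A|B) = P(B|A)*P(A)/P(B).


P(B) = P(B|A)*P(A) + P(B|A')*P(A')
= 0.3400*0.0250 + 0.2000*0.9750
= 0.008500 + 0.195000 = 0.203500
P(A|B) = 0.008500/0.203500 = 0.0418

P(A|B) = 0.0418


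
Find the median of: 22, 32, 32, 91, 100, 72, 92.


Sorted: 22, 32, 32, 72, 91, 92, 100
n = 7 (odd)
Middle value = 72

Median = 72


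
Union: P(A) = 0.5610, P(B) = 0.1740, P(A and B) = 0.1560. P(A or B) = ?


P(A∪B) = 0.5610 + 0.1740 - 0.1560
= 0.7350 - 0.1560
= 0.5790

P(A∪B) = 0.5790


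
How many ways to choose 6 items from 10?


C(10,6) = 10!/(6! × 4!)
= 3628800/(720 × 24)
= 210

C(10,6) = 210


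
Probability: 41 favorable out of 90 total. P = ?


P = 41/90 = 0.4556

P = 0.4556


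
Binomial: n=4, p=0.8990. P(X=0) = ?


C(4,0) = 1
p^0 = 1.000000
(1-p)^4 = 0.000104
P = 1 * 1.000000 * 0.000104 = 0.0001

P(X=0) = 0.0001


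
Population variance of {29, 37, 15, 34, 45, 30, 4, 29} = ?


Mean = 27.8750
Squared deviations: 1.2656, 83.2656, 165.7656, 37.5156, 293.2656, 4.5156, 570.0156, 1.2656
Sum = 1156.8750
Variance = 1156.8750/8 = 144.6094

Variance = 144.6094


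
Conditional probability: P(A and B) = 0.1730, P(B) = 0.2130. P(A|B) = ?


P(A|B) = 0.1730/0.2130 = 0.8122

P(A|B) = 0.8122


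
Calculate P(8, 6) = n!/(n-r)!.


P(8,6) = 8!/2!
= 40320/2
= 20160

P(8,6) = 20160


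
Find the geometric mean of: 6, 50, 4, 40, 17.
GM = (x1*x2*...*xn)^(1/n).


Product = 6 × 50 × 4 × 40 × 17 = 816000
GM = 816000^(1/5) = 15.2173

GM = 15.2173


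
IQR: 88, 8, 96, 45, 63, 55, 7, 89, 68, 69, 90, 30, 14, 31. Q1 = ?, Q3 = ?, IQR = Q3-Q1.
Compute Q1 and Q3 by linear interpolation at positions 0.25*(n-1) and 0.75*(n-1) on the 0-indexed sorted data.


Sorted: 7, 8, 14, 30, 31, 45, 55, 63, 68, 69, 88, 89, 90, 96
Q1 (25th %ile) = 30.2500
Q3 (75th %ile) = 83.2500
IQR = 83.2500 - 30.2500 = 53.0000

IQR = 53.0000


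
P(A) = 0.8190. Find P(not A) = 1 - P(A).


P(not A) = 1 - 0.8190 = 0.1810

P(not A) = 0.1810


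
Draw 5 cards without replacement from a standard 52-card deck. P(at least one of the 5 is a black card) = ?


P(at least one) = 1 - P(none)
P(none) = (26/52) × (25/51) × (24/50) × (23/49) × (22/48) = 0.025310
P(at least one) = 1 - 0.025310 = 0.9747

P = 0.9747


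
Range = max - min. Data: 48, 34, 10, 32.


Max = 48, Min = 10
Range = 48 - 10 = 38

Range = 38


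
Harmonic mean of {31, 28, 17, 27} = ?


Sum of reciprocals = 1/31 + 1/28 + 1/17 + 1/27 = 0.163833
HM = 4/0.163833 = 24.4151

HM = 24.4151


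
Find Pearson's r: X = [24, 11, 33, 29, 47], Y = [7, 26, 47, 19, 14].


Mean X = 28.8000, Mean Y = 22.6000
SD X = 11.737121, SD Y = 13.690873
Cov = -8.080000
r = -8.080000/(11.737121*13.690873) = -0.0503

r = -0.0503


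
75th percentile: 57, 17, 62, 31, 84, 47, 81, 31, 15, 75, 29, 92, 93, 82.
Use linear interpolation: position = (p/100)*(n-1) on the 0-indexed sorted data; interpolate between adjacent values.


Sorted: 15, 17, 29, 31, 31, 47, 57, 62, 75, 81, 82, 84, 92, 93
n = 14
Index = 75/100 * 13 = 9.7500
Lower = data[9] = 81, Upper = data[10] = 82
P75 = 81 + 0.7500*(1) = 81.7500

P75 = 81.7500


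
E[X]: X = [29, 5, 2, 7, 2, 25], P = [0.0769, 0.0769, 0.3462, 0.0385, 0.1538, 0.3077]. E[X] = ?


E[X] = 29*0.0769 + 5*0.0769 + 2*0.3462 + 7*0.0385 + 2*0.1538 + 25*0.3077
= 2.2301 + 0.3845 + 0.6924 + 0.2695 + 0.3076 + 7.6925
= 11.5766

E[X] = 11.5766


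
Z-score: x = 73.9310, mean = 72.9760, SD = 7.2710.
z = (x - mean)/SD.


z = (73.9310 - 72.9760)/7.2710
= 0.9550/7.2710
= 0.1313

z = 0.1313
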